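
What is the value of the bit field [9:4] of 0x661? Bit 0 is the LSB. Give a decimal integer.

v = 0011001100001
Shift right by 4: 001100110
Mask low 6 bits: 100110 = 38

38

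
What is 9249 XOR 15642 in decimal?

9249 = 10010000100001
15642 = 11110100011010
XOR → 01100100111011 = 6459

6459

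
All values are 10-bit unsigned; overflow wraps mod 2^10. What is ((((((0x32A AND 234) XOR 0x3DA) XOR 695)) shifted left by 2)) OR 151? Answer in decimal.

415

0x32A = 1100101010
234 = 0011101010
→ AND → 0000101010 = 42
0x3DA = 1111011010
→ XOR → 1111110000 = 1008
695 = 1010110111
→ XOR → 0101000111 = 327
→ shifted left by 2 (mod 2^10) → 0100011100 = 284
151 = 0010010111
→ OR → 0110011111 = 415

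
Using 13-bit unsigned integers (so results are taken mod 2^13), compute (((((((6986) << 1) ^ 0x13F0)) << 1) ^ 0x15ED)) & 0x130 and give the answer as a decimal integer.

288

6986 = 1101101001010
→ << 1 (mod 2^13) → 1011010010100 = 5780
0x13F0 = 1001111110000
→ ^ → 0010101100100 = 1380
→ << 1 (mod 2^13) → 0101011001000 = 2760
0x15ED = 1010111101101
→ ^ → 1111100100101 = 7973
0x130 = 0000100110000
→ & → 0000100100000 = 288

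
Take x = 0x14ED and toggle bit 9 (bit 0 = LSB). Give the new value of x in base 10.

5869

x = 1010011101101
bit 9 is currently 0; toggle it via x ^ (1 << 9) = x ^ 512
→ 1011011101101 = 5869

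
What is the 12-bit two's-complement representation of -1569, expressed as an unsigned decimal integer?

1569 in 12 bits: 011000100001
Invert: 100111011110
Add 1:  100111011111 = 2527
(Check: 2^12 - 1569 = 4096 - 1569 = 2527.)

2527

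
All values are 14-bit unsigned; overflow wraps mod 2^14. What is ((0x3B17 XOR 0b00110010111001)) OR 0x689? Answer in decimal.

14255

0x3B17 = 11101100010111
0b00110010111001 = 00110010111001
→ XOR → 11011110101110 = 14254
0x689 = 00011010001001
→ OR → 11011110101111 = 14255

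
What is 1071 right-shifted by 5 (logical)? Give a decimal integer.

1071 = 10000101111
shift right by 5 → 00000100001 = 33
(equivalently, floor(1071 / 32))

33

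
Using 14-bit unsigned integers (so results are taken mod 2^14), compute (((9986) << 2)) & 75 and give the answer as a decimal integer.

9986 = 10011100000010
→ << 2 (mod 2^14) → 01110000001000 = 7176
75 = 00000001001011
→ & → 00000000001000 = 8

8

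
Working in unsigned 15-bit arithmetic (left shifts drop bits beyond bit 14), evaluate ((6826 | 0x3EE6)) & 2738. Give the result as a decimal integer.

6826 = 001101010101010
0x3EE6 = 011111011100110
→ | → 011111011101110 = 16110
2738 = 000101010110010
→ & → 000101010100010 = 2722

2722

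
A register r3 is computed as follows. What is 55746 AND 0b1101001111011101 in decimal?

55746 = 1101100111000010
b = 1101001111011101
AND → 1101000111000000 = 53696

53696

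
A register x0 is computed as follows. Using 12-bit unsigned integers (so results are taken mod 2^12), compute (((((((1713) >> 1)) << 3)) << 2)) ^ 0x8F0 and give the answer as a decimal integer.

1713 = 011010110001
→ >> 1 → 001101011000 = 856
→ << 3 (mod 2^12) → 101011000000 = 2752
→ << 2 (mod 2^12) → 101100000000 = 2816
0x8F0 = 100011110000
→ ^ → 001111110000 = 1008

1008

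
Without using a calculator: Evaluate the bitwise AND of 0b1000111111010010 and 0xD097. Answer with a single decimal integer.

32914

a = 1000111111010010
0xD097 = 1101000010010111
AND → 1000000010010010 = 32914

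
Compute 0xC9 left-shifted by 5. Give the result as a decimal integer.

6432

0xC9 = 0000011001001
shift left by 5 → 1100100100000 = 6432
(equivalently, 201 × 2^5 = 201 × 32)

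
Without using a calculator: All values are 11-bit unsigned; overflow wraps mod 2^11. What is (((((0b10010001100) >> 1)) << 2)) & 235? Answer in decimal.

0b10010001100 = 10010001100
→ >> 1 → 01001000110 = 582
→ << 2 (mod 2^11) → 00100011000 = 280
235 = 00011101011
→ & → 00000001000 = 8

8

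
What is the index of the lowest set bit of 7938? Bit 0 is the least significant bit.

7938 = 1111100000010
Trailing zeros: 1, so the lowest set bit is bit 1 (value 2).

1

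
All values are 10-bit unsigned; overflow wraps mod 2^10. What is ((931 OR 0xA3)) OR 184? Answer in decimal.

931 = 1110100011
0xA3 = 0010100011
→ OR → 1110100011 = 931
184 = 0010111000
→ OR → 1110111011 = 955

955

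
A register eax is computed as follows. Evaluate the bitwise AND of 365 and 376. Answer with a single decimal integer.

360

365 = 101101101
376 = 101111000
AND → 101101000 = 360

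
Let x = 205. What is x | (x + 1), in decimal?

207

x = 11001101 = 205
x + 1 = 11001110
OR    = 11001111 = 207
(x | (x + 1) sets the lowest cleared bit.)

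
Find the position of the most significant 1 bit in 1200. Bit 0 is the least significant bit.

10

1200 = 10010110000
The topmost 1 is at position 10 (since 2^10 = 1024 ≤ 1200 < 2048).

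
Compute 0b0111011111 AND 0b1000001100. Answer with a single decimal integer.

12

a = 0111011111
b = 1000001100
AND → 0000001100 = 12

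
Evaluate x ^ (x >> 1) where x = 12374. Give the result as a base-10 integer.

10365

x = 11000001010110 = 12374
x>>1 = 01100000101011
XOR  = 10100001111101 = 10365
(x ^ (x >> 1) gives the standard binary-reflected Gray code of x.)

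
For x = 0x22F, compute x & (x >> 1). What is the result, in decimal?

7

x = 1000101111 = 559
x>>1 = 0100010111
AND  = 0000000111 = 7
(x & (x >> 1) has a 1 wherever x has two consecutive 1 bits.)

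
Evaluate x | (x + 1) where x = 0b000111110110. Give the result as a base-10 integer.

x = 111110110 = 502
x + 1 = 111110111
OR    = 111110111 = 503
(x | (x + 1) sets the lowest cleared bit.)

503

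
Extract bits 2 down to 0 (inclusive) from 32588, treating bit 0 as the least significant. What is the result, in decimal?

4

v = 111111101001100
Shift right by 0: 111111101001100
Mask low 3 bits: 100 = 4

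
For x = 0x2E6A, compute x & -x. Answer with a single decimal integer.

2

x = 10111001101010 = 11882
-x (two's complement) = …01000110010110
AND   = 00000000000010 = 2
(x & -x isolates the lowest set bit of x.)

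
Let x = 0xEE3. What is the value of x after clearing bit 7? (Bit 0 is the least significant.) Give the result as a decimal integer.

3683

x = 0111011100011
bit 7 is currently 1; clear it via x & ~(1 << 7) = x & ~128
→ 0111001100011 = 3683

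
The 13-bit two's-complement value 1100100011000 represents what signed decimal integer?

-1768

pattern = 1100100011000 (MSB is 1 ⇒ negative)
Invert: 0011011100111, add 1 → 0011011101000 = 1768, so the value is -1768.
(Equivalently: 6424 - 2^13 = 6424 - 8192 = -1768.)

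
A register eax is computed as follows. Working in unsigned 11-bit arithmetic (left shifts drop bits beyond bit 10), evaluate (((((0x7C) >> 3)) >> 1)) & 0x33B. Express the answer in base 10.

0x7C = 00001111100
→ >> 3 → 00000001111 = 15
→ >> 1 → 00000000111 = 7
0x33B = 01100111011
→ & → 00000000011 = 3

3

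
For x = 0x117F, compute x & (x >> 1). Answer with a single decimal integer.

63

x = 1000101111111 = 4479
x>>1 = 0100010111111
AND  = 0000000111111 = 63
(x & (x >> 1) has a 1 wherever x has two consecutive 1 bits.)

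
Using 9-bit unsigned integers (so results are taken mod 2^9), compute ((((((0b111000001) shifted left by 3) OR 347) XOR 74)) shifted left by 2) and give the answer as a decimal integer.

0b111000001 = 111000001
→ shifted left by 3 (mod 2^9) → 000001000 = 8
347 = 101011011
→ OR → 101011011 = 347
74 = 001001010
→ XOR → 100010001 = 273
→ shifted left by 2 (mod 2^9) → 001000100 = 68

68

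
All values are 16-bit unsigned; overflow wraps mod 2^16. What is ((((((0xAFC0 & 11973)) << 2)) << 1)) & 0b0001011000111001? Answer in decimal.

5632

0xAFC0 = 1010111111000000
11973 = 0010111011000101
→ & → 0010111011000000 = 11968
→ << 2 (mod 2^16) → 1011101100000000 = 47872
→ << 1 (mod 2^16) → 0111011000000000 = 30208
0b0001011000111001 = 0001011000111001
→ & → 0001011000000000 = 5632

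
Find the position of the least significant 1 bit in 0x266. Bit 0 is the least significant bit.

1

0x266 = 1001100110
Trailing zeros: 1, so the lowest set bit is bit 1 (value 2).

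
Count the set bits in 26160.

26160 = 110011000110000
Count the 1s: 1 + 1 + 1 + 1 + 1 + 1 = 6

6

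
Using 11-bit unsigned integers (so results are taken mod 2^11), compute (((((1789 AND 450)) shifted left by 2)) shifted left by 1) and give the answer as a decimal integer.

1536

1789 = 11011111101
450 = 00111000010
→ AND → 00011000000 = 192
→ shifted left by 2 (mod 2^11) → 01100000000 = 768
→ shifted left by 1 (mod 2^11) → 11000000000 = 1536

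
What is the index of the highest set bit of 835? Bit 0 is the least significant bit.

835 = 1101000011
The topmost 1 is at position 9 (since 2^9 = 512 ≤ 835 < 1024).

9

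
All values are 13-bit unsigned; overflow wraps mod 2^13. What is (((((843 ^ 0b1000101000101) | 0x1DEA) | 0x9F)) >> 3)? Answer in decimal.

1023

843 = 0001101001011
0b1000101000101 = 1000101000101
→ ^ → 1001000001110 = 4622
0x1DEA = 1110111101010
→ | → 1111111101110 = 8174
0x9F = 0000010011111
→ | → 1111111111111 = 8191
→ >> 3 → 0001111111111 = 1023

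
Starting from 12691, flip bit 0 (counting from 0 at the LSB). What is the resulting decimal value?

12690

x = 11000110010011
bit 0 is currently 1; toggle it via x ^ (1 << 0) = x ^ 1
→ 11000110010010 = 12690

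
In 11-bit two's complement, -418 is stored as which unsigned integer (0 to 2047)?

1630

418 in 11 bits: 00110100010
Invert: 11001011101
Add 1:  11001011110 = 1630
(Check: 2^11 - 418 = 2048 - 418 = 1630.)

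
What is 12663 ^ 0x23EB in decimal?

4764

12663 = 11000101110111
0x23EB = 10001111101011
XOR → 01001010011100 = 4764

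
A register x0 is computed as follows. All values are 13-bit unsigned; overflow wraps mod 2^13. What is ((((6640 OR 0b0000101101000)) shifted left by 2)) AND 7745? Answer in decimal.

1600

6640 = 1100111110000
0b0000101101000 = 0000101101000
→ OR → 1100111111000 = 6648
→ shifted left by 2 (mod 2^13) → 0011111100000 = 2016
7745 = 1111001000001
→ AND → 0011001000000 = 1600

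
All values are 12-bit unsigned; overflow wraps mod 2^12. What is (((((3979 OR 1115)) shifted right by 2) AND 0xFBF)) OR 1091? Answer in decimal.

3979 = 111110001011
1115 = 010001011011
→ OR → 111111011011 = 4059
→ shifted right by 2 → 001111110110 = 1014
0xFBF = 111110111111
→ AND → 001110110110 = 950
1091 = 010001000011
→ OR → 011111110111 = 2039

2039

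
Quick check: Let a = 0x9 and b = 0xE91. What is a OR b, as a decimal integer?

3737

0x9 = 000000001001
0xE91 = 111010010001
 OR → 111010011001 = 3737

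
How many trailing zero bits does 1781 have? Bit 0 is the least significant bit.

0

1781 = 11011110101
Trailing zeros: 0, so the lowest set bit is bit 0 (value 1).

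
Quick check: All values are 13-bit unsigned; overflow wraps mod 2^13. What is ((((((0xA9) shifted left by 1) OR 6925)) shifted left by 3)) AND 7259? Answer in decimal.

6232

0xA9 = 0000010101001
→ shifted left by 1 (mod 2^13) → 0000101010010 = 338
6925 = 1101100001101
→ OR → 1101101011111 = 7007
→ shifted left by 3 (mod 2^13) → 1101011111000 = 6904
7259 = 1110001011011
→ AND → 1100001011000 = 6232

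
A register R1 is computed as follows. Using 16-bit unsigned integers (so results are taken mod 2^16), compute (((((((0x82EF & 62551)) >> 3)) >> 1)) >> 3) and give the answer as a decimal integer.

256

0x82EF = 1000001011101111
62551 = 1111010001010111
→ & → 1000000001000111 = 32839
→ >> 3 → 0001000000001000 = 4104
→ >> 1 → 0000100000000100 = 2052
→ >> 3 → 0000000100000000 = 256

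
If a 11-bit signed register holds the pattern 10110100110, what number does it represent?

pattern = 10110100110 (MSB is 1 ⇒ negative)
Invert: 01001011001, add 1 → 01001011010 = 602, so the value is -602.
(Equivalently: 1446 - 2^11 = 1446 - 2048 = -602.)

-602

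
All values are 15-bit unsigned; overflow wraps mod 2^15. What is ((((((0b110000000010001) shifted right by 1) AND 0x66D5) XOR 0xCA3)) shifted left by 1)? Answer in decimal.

0b110000000010001 = 110000000010001
→ shifted right by 1 → 011000000001000 = 12296
0x66D5 = 110011011010101
→ AND → 010000000000000 = 8192
0xCA3 = 000110010100011
→ XOR → 010110010100011 = 11427
→ shifted left by 1 (mod 2^15) → 101100101000110 = 22854

22854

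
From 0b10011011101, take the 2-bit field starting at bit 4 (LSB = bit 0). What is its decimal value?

1

v = 10011011101
Shift right by 4: 1001101
Mask low 2 bits: 01 = 1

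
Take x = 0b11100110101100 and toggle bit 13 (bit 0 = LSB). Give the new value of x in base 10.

6572

x = 11100110101100
bit 13 is currently 1; toggle it via x ^ (1 << 13) = x ^ 8192
→ 01100110101100 = 6572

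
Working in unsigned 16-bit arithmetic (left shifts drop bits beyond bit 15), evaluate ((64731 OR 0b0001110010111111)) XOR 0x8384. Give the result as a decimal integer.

64731 = 1111110011011011
0b0001110010111111 = 0001110010111111
→ OR → 1111110011111111 = 64767
0x8384 = 1000001110000100
→ XOR → 0111111101111011 = 32635

32635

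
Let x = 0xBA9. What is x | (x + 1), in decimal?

2987

x = 101110101001 = 2985
x + 1 = 101110101010
OR    = 101110101011 = 2987
(x | (x + 1) sets the lowest cleared bit.)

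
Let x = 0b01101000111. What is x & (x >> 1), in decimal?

259

x = 1101000111 = 839
x>>1 = 0110100011
AND  = 0100000011 = 259
(x & (x >> 1) has a 1 wherever x has two consecutive 1 bits.)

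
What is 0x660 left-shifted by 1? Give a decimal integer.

3264

0x660 = 011001100000
shift left by 1 → 110011000000 = 3264
(equivalently, 1632 × 2^1 = 1632 × 2)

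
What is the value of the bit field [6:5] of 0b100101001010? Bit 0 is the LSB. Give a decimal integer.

2

v = 100101001010
Shift right by 5: 1001010
Mask low 2 bits: 10 = 2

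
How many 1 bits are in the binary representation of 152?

152 = 10011000
Count the 1s: 1 + 1 + 1 = 3

3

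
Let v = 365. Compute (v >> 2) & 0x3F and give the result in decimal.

27

v = 101101101
Shift right by 2: 1011011
Mask low 6 bits: 011011 = 27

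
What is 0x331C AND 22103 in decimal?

0x331C = 011001100011100
22103 = 101011001010111
AND → 001001000010100 = 4628

4628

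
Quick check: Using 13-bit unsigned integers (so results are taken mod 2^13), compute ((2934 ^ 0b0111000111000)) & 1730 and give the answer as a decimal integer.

1090

2934 = 0101101110110
0b0111000111000 = 0111000111000
→ ^ → 0010101001110 = 1358
1730 = 0011011000010
→ & → 0010001000010 = 1090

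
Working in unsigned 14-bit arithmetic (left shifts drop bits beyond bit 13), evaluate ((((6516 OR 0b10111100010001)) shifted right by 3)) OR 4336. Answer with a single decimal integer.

6516 = 01100101110100
0b10111100010001 = 10111100010001
→ OR → 11111101110101 = 16245
→ shifted right by 3 → 00011111101110 = 2030
4336 = 01000011110000
→ OR → 01011111111110 = 6142

6142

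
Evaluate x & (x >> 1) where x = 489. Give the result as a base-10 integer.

224

x = 111101001 = 489
x>>1 = 011110100
AND  = 011100000 = 224
(x & (x >> 1) has a 1 wherever x has two consecutive 1 bits.)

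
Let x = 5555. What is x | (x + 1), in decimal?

5559

x = 1010110110011 = 5555
x + 1 = 1010110110100
OR    = 1010110110111 = 5559
(x | (x + 1) sets the lowest cleared bit.)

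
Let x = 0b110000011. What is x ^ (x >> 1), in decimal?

x = 110000011 = 387
x>>1 = 011000001
XOR  = 101000010 = 322
(x ^ (x >> 1) gives the standard binary-reflected Gray code of x.)

322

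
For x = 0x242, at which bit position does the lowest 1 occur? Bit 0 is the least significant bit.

1

0x242 = 1001000010
Trailing zeros: 1, so the lowest set bit is bit 1 (value 2).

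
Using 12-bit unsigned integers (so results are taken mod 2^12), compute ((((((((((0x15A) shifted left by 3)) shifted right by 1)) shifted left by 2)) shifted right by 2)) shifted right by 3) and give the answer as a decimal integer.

45

0x15A = 000101011010
→ shifted left by 3 (mod 2^12) → 101011010000 = 2768
→ shifted right by 1 → 010101101000 = 1384
→ shifted left by 2 (mod 2^12) → 010110100000 = 1440
→ shifted right by 2 → 000101101000 = 360
→ shifted right by 3 → 000000101101 = 45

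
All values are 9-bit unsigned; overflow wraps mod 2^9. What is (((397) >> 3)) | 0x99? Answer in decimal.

397 = 110001101
→ >> 3 → 000110001 = 49
0x99 = 010011001
→ | → 010111001 = 185

185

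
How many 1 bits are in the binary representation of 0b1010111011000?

n = 1010111011000
Count the 1s: 1 + 1 + 1 + 1 + 1 + 1 + 1 = 7

7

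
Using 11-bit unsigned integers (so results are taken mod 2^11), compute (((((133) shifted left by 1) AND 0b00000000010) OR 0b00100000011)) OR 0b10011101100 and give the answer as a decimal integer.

133 = 00010000101
→ shifted left by 1 (mod 2^11) → 00100001010 = 266
0b00000000010 = 00000000010
→ AND → 00000000010 = 2
0b00100000011 = 00100000011
→ OR → 00100000011 = 259
0b10011101100 = 10011101100
→ OR → 10111101111 = 1519

1519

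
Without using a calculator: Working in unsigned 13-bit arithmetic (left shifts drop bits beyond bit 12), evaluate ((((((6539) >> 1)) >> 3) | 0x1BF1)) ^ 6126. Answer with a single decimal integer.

6539 = 1100110001011
→ >> 1 → 0110011000101 = 3269
→ >> 3 → 0000110011000 = 408
0x1BF1 = 1101111110001
→ | → 1101111111001 = 7161
6126 = 1011111101110
→ ^ → 0110000010111 = 3095

3095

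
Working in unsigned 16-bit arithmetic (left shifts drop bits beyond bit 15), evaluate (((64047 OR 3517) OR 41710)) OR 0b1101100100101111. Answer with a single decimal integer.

64047 = 1111101000101111
3517 = 0000110110111101
→ OR → 1111111110111111 = 65471
41710 = 1010001011101110
→ OR → 1111111111111111 = 65535
0b1101100100101111 = 1101100100101111
→ OR → 1111111111111111 = 65535

65535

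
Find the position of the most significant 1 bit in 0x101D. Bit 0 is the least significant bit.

0x101D = 1000000011101
The topmost 1 is at position 12 (since 2^12 = 4096 ≤ 4125 < 8192).

12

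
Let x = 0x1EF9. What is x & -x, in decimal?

1

x = 1111011111001 = 7929
-x (two's complement) = …0000100000111
AND   = 0000000000001 = 1
(x & -x isolates the lowest set bit of x.)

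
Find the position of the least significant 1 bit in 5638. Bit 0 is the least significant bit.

5638 = 1011000000110
Trailing zeros: 1, so the lowest set bit is bit 1 (value 2).

1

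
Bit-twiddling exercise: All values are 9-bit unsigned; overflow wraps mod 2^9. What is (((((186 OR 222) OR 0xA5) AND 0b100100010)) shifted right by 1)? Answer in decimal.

17

186 = 010111010
222 = 011011110
→ OR → 011111110 = 254
0xA5 = 010100101
→ OR → 011111111 = 255
0b100100010 = 100100010
→ AND → 000100010 = 34
→ shifted right by 1 → 000010001 = 17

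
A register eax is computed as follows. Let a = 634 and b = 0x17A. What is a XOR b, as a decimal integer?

768

634 = 1001111010
0x17A = 0101111010
XOR → 1100000000 = 768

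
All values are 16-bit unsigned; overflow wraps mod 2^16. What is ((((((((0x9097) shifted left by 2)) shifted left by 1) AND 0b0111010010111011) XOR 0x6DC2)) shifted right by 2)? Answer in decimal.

0x9097 = 1001000010010111
→ shifted left by 2 (mod 2^16) → 0100001001011100 = 16988
→ shifted left by 1 (mod 2^16) → 1000010010111000 = 33976
0b0111010010111011 = 0111010010111011
→ AND → 0000010010111000 = 1208
0x6DC2 = 0110110111000010
→ XOR → 0110100101111010 = 27002
→ shifted right by 2 → 0001101001011110 = 6750

6750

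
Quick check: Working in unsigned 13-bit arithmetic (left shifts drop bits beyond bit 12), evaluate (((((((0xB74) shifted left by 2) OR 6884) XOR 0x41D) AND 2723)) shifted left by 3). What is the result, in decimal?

5384

0xB74 = 0101101110100
→ shifted left by 2 (mod 2^13) → 0110111010000 = 3536
6884 = 1101011100100
→ OR → 1111111110100 = 8180
0x41D = 0010000011101
→ XOR → 1101111101001 = 7145
2723 = 0101010100011
→ AND → 0101010100001 = 2721
→ shifted left by 3 (mod 2^13) → 1010100001000 = 5384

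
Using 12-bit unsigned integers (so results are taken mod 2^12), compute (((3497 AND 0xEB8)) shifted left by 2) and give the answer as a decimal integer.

672

3497 = 110110101001
0xEB8 = 111010111000
→ AND → 110010101000 = 3240
→ shifted left by 2 (mod 2^12) → 001010100000 = 672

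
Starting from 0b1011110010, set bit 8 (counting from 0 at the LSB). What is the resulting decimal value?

x = 1011110010
bit 8 is currently 0; set it via x | (1 << 8) = x | 256
→ 1111110010 = 1010

1010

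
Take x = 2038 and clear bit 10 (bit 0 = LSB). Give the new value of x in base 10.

x = 11111110110
bit 10 is currently 1; clear it via x & ~(1 << 10) = x & ~1024
→ 01111110110 = 1014

1014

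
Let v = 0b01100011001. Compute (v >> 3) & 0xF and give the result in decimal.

v = 01100011001
Shift right by 3: 01100011
Mask low 4 bits: 0011 = 3

3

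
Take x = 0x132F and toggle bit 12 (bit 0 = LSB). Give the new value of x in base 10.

815

x = 1001100101111
bit 12 is currently 1; toggle it via x ^ (1 << 12) = x ^ 4096
→ 0001100101111 = 815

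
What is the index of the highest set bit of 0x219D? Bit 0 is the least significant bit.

0x219D = 10000110011101
The topmost 1 is at position 13 (since 2^13 = 8192 ≤ 8605 < 16384).

13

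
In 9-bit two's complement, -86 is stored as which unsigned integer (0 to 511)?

86 in 9 bits: 001010110
Invert: 110101001
Add 1:  110101010 = 426
(Check: 2^9 - 86 = 512 - 86 = 426.)

426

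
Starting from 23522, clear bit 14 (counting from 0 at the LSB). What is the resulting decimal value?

7138

x = 101101111100010
bit 14 is currently 1; clear it via x & ~(1 << 14) = x & ~16384
→ 001101111100010 = 7138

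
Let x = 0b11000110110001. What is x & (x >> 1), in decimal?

x = 11000110110001 = 12721
x>>1 = 01100011011000
AND  = 01000010010000 = 4240
(x & (x >> 1) has a 1 wherever x has two consecutive 1 bits.)

4240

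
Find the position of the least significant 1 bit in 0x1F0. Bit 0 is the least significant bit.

4

0x1F0 = 111110000
Trailing zeros: 4, so the lowest set bit is bit 4 (value 16).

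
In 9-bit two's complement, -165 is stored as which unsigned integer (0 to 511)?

165 in 9 bits: 010100101
Invert: 101011010
Add 1:  101011011 = 347
(Check: 2^9 - 165 = 512 - 165 = 347.)

347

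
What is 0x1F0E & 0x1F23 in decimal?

7938

0x1F0E = 1111100001110
0x1F23 = 1111100100011
AND → 1111100000010 = 7938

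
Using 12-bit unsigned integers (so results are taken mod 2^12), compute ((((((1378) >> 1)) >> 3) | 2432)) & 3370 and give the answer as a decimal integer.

1378 = 010101100010
→ >> 1 → 001010110001 = 689
→ >> 3 → 000001010110 = 86
2432 = 100110000000
→ | → 100111010110 = 2518
3370 = 110100101010
→ & → 100100000010 = 2306

2306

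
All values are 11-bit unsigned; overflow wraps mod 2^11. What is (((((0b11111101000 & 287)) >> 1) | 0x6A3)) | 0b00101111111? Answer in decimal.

0b11111101000 = 11111101000
287 = 00100011111
→ & → 00100001000 = 264
→ >> 1 → 00010000100 = 132
0x6A3 = 11010100011
→ | → 11010100111 = 1703
0b00101111111 = 00101111111
→ | → 11111111111 = 2047

2047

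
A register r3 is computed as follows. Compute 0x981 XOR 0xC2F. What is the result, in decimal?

0x981 = 100110000001
0xC2F = 110000101111
XOR → 010110101110 = 1454

1454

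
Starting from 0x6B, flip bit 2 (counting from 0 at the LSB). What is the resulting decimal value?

111

x = 001101011
bit 2 is currently 0; toggle it via x ^ (1 << 2) = x ^ 4
→ 001101111 = 111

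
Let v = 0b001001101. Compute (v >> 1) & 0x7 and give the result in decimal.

v = 001001101
Shift right by 1: 00100110
Mask low 3 bits: 110 = 6

6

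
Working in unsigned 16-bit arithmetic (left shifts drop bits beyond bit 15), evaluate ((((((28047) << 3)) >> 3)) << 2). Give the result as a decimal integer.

28047 = 0110110110001111
→ << 3 (mod 2^16) → 0110110001111000 = 27768
→ >> 3 → 0000110110001111 = 3471
→ << 2 (mod 2^16) → 0011011000111100 = 13884

13884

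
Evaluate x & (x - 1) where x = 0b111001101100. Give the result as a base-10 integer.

x = 111001101100 = 3692
x - 1 = 111001101011
AND   = 111001101000 = 3688
(x & (x - 1) clears the lowest set bit of x.)

3688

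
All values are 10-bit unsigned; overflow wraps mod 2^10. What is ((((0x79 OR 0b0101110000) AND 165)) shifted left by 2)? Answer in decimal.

0x79 = 0001111001
0b0101110000 = 0101110000
→ OR → 0101111001 = 377
165 = 0010100101
→ AND → 0000100001 = 33
→ shifted left by 2 (mod 2^10) → 0010000100 = 132

132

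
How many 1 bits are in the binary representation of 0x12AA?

0x12AA = 1001010101010
Count the 1s: 1 + 1 + 1 + 1 + 1 + 1 = 6

6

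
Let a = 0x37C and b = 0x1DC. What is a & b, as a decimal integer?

0x37C = 1101111100
0x1DC = 0111011100
AND → 0101011100 = 348

348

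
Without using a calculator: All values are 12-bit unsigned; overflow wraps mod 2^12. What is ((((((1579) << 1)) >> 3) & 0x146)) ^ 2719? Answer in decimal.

2973

1579 = 011000101011
→ << 1 (mod 2^12) → 110001010110 = 3158
→ >> 3 → 000110001010 = 394
0x146 = 000101000110
→ & → 000100000010 = 258
2719 = 101010011111
→ ^ → 101110011101 = 2973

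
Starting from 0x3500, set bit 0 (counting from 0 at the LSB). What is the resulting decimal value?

x = 11010100000000
bit 0 is currently 0; set it via x | (1 << 0) = x | 1
→ 11010100000001 = 13569

13569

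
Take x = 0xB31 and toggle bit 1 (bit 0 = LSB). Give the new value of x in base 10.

2867

x = 101100110001
bit 1 is currently 0; toggle it via x ^ (1 << 1) = x ^ 2
→ 101100110011 = 2867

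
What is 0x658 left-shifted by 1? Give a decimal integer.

0x658 = 011001011000
shift left by 1 → 110010110000 = 3248
(equivalently, 1624 × 2^1 = 1624 × 2)

3248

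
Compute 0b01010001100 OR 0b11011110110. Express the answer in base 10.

1790

a = 01010001100
b = 11011110110
 OR → 11011111110 = 1790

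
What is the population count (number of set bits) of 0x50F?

6

0x50F = 10100001111
Count the 1s: 1 + 1 + 1 + 1 + 1 + 1 = 6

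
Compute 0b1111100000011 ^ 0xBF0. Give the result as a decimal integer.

5363

a = 1111100000011
0xBF0 = 0101111110000
XOR → 1010011110011 = 5363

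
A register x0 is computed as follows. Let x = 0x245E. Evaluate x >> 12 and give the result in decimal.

2

0x245E = 10010001011110
shift right by 12 → 00000000000010 = 2
(equivalently, floor(9310 / 4096))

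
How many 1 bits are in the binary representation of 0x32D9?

8

0x32D9 = 11001011011001
Count the 1s: 1 + 1 + 1 + 1 + 1 + 1 + 1 + 1 = 8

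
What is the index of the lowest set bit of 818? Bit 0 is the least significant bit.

1

818 = 1100110010
Trailing zeros: 1, so the lowest set bit is bit 1 (value 2).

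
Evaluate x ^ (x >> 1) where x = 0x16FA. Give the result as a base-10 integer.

x = 1011011111010 = 5882
x>>1 = 0101101111101
XOR  = 1110110000111 = 7559
(x ^ (x >> 1) gives the standard binary-reflected Gray code of x.)

7559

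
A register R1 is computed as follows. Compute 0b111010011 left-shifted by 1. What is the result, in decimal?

934

x = 0111010011
shift left by 1 → 1110100110 = 934
(equivalently, 467 × 2^1 = 467 × 2)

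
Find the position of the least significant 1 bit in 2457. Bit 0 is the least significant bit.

2457 = 100110011001
Trailing zeros: 0, so the lowest set bit is bit 0 (value 1).

0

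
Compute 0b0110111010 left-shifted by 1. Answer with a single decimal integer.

x = 0110111010
shift left by 1 → 1101110100 = 884
(equivalently, 442 × 2^1 = 442 × 2)

884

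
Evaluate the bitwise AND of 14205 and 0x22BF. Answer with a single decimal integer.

8765

14205 = 11011101111101
0x22BF = 10001010111111
AND → 10001000111101 = 8765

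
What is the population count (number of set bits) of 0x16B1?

7

0x16B1 = 1011010110001
Count the 1s: 1 + 1 + 1 + 1 + 1 + 1 + 1 = 7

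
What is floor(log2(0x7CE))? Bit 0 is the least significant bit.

10

0x7CE = 11111001110
The topmost 1 is at position 10 (since 2^10 = 1024 ≤ 1998 < 2048).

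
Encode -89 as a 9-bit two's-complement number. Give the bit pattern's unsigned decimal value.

89 in 9 bits: 001011001
Invert: 110100110
Add 1:  110100111 = 423
(Check: 2^9 - 89 = 512 - 89 = 423.)

423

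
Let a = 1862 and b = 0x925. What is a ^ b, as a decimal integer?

3683

1862 = 011101000110
0x925 = 100100100101
XOR → 111001100011 = 3683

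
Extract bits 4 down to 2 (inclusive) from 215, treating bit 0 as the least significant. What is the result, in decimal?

v = 011010111
Shift right by 2: 0110101
Mask low 3 bits: 101 = 5

5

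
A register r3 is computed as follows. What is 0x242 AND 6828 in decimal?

512

0x242 = 0001001000010
6828 = 1101010101100
AND → 0001000000000 = 512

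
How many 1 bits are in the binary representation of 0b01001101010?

5

n = 1001101010
Count the 1s: 1 + 1 + 1 + 1 + 1 = 5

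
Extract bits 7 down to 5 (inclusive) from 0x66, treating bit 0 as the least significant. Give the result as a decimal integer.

3

v = 01100110
Shift right by 5: 011
Mask low 3 bits: 011 = 3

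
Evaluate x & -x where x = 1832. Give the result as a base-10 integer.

x = 11100101000 = 1832
-x (two's complement) = …00011011000
AND   = 00000001000 = 8
(x & -x isolates the lowest set bit of x.)

8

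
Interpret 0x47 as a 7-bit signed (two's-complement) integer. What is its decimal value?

-57

pattern = 1000111 (MSB is 1 ⇒ negative)
Invert: 0111000, add 1 → 0111001 = 57, so the value is -57.
(Equivalently: 71 - 2^7 = 71 - 128 = -57.)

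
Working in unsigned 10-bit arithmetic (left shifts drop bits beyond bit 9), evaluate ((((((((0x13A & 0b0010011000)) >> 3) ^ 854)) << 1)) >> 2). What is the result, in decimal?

0x13A = 0100111010
0b0010011000 = 0010011000
→ & → 0000011000 = 24
→ >> 3 → 0000000011 = 3
854 = 1101010110
→ ^ → 1101010101 = 853
→ << 1 (mod 2^10) → 1010101010 = 682
→ >> 2 → 0010101010 = 170

170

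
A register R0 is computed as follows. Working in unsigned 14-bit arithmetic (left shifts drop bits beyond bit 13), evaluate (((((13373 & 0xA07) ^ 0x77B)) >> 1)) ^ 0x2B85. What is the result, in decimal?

10298

13373 = 11010000111101
0xA07 = 00101000000111
→ & → 00000000000101 = 5
0x77B = 00011101111011
→ ^ → 00011101111110 = 1918
→ >> 1 → 00001110111111 = 959
0x2B85 = 10101110000101
→ ^ → 10100000111010 = 10298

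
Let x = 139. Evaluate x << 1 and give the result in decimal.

139 = 010001011
shift left by 1 → 100010110 = 278
(equivalently, 139 × 2^1 = 139 × 2)

278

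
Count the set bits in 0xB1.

0xB1 = 10110001
Count the 1s: 1 + 1 + 1 + 1 = 4

4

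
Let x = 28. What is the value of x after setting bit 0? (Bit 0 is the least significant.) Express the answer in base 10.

29

x = 000011100
bit 0 is currently 0; set it via x | (1 << 0) = x | 1
→ 000011101 = 29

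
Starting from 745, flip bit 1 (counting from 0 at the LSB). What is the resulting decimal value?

747

x = 01011101001
bit 1 is currently 0; toggle it via x ^ (1 << 1) = x ^ 2
→ 01011101011 = 747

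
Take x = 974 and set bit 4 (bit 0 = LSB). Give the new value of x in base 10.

x = 01111001110
bit 4 is currently 0; set it via x | (1 << 4) = x | 16
→ 01111011110 = 990

990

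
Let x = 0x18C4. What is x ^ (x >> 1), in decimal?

5286

x = 1100011000100 = 6340
x>>1 = 0110001100010
XOR  = 1010010100110 = 5286
(x ^ (x >> 1) gives the standard binary-reflected Gray code of x.)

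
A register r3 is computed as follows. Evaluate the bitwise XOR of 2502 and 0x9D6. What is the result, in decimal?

2502 = 100111000110
0x9D6 = 100111010110
XOR → 000000010000 = 16

16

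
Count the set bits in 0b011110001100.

6

n = 11110001100
Count the 1s: 1 + 1 + 1 + 1 + 1 + 1 = 6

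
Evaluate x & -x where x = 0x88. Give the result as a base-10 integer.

8

x = 10001000 = 136
-x (two's complement) = …01111000
AND   = 00001000 = 8
(x & -x isolates the lowest set bit of x.)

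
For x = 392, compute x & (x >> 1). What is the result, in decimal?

x = 110001000 = 392
x>>1 = 011000100
AND  = 010000000 = 128
(x & (x >> 1) has a 1 wherever x has two consecutive 1 bits.)

128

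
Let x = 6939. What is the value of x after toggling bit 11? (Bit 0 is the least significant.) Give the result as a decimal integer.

4891

x = 1101100011011
bit 11 is currently 1; toggle it via x ^ (1 << 11) = x ^ 2048
→ 1001100011011 = 4891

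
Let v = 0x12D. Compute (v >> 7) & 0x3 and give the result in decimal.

2

v = 0100101101
Shift right by 7: 010
Mask low 2 bits: 10 = 2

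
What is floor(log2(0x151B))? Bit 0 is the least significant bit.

0x151B = 1010100011011
The topmost 1 is at position 12 (since 2^12 = 4096 ≤ 5403 < 8192).

12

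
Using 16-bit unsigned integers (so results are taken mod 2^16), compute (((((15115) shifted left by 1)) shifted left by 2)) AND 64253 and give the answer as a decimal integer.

55384

15115 = 0011101100001011
→ shifted left by 1 (mod 2^16) → 0111011000010110 = 30230
→ shifted left by 2 (mod 2^16) → 1101100001011000 = 55384
64253 = 1111101011111101
→ AND → 1101100001011000 = 55384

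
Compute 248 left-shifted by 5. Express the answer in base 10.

248 = 0000011111000
shift left by 5 → 1111100000000 = 7936
(equivalently, 248 × 2^5 = 248 × 32)

7936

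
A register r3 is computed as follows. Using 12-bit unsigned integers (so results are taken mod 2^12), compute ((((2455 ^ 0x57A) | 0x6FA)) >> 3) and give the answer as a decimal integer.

479

2455 = 100110010111
0x57A = 010101111010
→ ^ → 110011101101 = 3309
0x6FA = 011011111010
→ | → 111011111111 = 3839
→ >> 3 → 000111011111 = 479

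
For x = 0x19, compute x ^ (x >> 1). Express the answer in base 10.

21

x = 11001 = 25
x>>1 = 01100
XOR  = 10101 = 21
(x ^ (x >> 1) gives the standard binary-reflected Gray code of x.)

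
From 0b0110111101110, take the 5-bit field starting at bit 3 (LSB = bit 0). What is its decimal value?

29

v = 0110111101110
Shift right by 3: 0110111101
Mask low 5 bits: 11101 = 29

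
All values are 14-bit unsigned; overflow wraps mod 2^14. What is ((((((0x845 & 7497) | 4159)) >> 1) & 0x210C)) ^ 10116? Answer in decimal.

10120

0x845 = 00100001000101
7497 = 01110101001001
→ & → 00100001000001 = 2113
4159 = 01000000111111
→ | → 01100001111111 = 6271
→ >> 1 → 00110000111111 = 3135
0x210C = 10000100001100
→ & → 00000000001100 = 12
10116 = 10011110000100
→ ^ → 10011110001000 = 10120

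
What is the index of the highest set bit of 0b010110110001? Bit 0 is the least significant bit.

10

0b010110110001 = 10110110001
The topmost 1 is at position 10 (since 2^10 = 1024 ≤ 1457 < 2048).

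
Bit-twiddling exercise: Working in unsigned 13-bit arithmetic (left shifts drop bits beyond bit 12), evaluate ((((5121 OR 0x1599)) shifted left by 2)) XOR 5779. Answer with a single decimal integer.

5121 = 1010000000001
0x1599 = 1010110011001
→ OR → 1010110011001 = 5529
→ shifted left by 2 (mod 2^13) → 1011001100100 = 5732
5779 = 1011010010011
→ XOR → 0000011110111 = 247

247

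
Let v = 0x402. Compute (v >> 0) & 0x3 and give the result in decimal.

2

v = 10000000010
Shift right by 0: 10000000010
Mask low 2 bits: 10 = 2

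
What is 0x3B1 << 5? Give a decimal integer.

30240

0x3B1 = 000001110110001
shift left by 5 → 111011000100000 = 30240
(equivalently, 945 × 2^5 = 945 × 32)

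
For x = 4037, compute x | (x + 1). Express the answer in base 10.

x = 111111000101 = 4037
x + 1 = 111111000110
OR    = 111111000111 = 4039
(x | (x + 1) sets the lowest cleared bit.)

4039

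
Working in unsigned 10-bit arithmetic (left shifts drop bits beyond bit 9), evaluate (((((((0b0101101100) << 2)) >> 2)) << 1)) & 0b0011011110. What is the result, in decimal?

0b0101101100 = 0101101100
→ << 2 (mod 2^10) → 0110110000 = 432
→ >> 2 → 0001101100 = 108
→ << 1 (mod 2^10) → 0011011000 = 216
0b0011011110 = 0011011110
→ & → 0011011000 = 216

216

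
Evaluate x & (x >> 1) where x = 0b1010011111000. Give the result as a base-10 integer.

x = 1010011111000 = 5368
x>>1 = 0101001111100
AND  = 0000001111000 = 120
(x & (x >> 1) has a 1 wherever x has two consecutive 1 bits.)

120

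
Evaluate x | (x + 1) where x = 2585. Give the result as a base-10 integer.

x = 101000011001 = 2585
x + 1 = 101000011010
OR    = 101000011011 = 2587
(x | (x + 1) sets the lowest cleared bit.)

2587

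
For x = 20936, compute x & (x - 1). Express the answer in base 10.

20928

x = 101000111001000 = 20936
x - 1 = 101000111000111
AND   = 101000111000000 = 20928
(x & (x - 1) clears the lowest set bit of x.)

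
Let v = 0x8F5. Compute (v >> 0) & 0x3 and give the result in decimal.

v = 100011110101
Shift right by 0: 100011110101
Mask low 2 bits: 01 = 1

1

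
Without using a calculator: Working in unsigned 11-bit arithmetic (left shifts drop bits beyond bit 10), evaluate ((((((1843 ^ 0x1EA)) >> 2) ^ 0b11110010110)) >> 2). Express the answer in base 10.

392

1843 = 11100110011
0x1EA = 00111101010
→ ^ → 11011011001 = 1753
→ >> 2 → 00110110110 = 438
0b11110010110 = 11110010110
→ ^ → 11000100000 = 1568
→ >> 2 → 00110001000 = 392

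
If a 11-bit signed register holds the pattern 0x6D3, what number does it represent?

-301

pattern = 11011010011 (MSB is 1 ⇒ negative)
Invert: 00100101100, add 1 → 00100101101 = 301, so the value is -301.
(Equivalently: 1747 - 2^11 = 1747 - 2048 = -301.)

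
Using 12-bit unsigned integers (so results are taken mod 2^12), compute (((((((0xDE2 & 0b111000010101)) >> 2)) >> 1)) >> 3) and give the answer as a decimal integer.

0xDE2 = 110111100010
0b111000010101 = 111000010101
→ & → 110000000000 = 3072
→ >> 2 → 001100000000 = 768
→ >> 1 → 000110000000 = 384
→ >> 3 → 000000110000 = 48

48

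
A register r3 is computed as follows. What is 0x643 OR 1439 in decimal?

0x643 = 11001000011
1439 = 10110011111
 OR → 11111011111 = 2015

2015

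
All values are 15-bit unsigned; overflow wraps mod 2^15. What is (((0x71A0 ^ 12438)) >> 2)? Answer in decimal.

4173

0x71A0 = 111000110100000
12438 = 011000010010110
→ ^ → 100000100110110 = 16694
→ >> 2 → 001000001001101 = 4173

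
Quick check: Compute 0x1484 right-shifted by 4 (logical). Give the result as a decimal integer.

0x1484 = 1010010000100
shift right by 4 → 0000101001000 = 328
(equivalently, floor(5252 / 16))

328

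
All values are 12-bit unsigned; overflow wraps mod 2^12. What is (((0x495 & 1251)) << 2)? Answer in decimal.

0x495 = 010010010101
1251 = 010011100011
→ & → 010010000001 = 1153
→ << 2 (mod 2^12) → 001000000100 = 516

516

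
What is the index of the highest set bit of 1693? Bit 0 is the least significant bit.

10

1693 = 11010011101
The topmost 1 is at position 10 (since 2^10 = 1024 ≤ 1693 < 2048).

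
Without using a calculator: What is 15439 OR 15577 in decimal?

15439 = 11110001001111
15577 = 11110011011001
 OR → 11110011011111 = 15583

15583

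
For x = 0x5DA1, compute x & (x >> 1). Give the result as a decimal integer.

3200

x = 101110110100001 = 23969
x>>1 = 010111011010000
AND  = 000110010000000 = 3200
(x & (x >> 1) has a 1 wherever x has two consecutive 1 bits.)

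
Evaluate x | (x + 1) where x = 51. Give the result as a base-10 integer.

55

x = 110011 = 51
x + 1 = 110100
OR    = 110111 = 55
(x | (x + 1) sets the lowest cleared bit.)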